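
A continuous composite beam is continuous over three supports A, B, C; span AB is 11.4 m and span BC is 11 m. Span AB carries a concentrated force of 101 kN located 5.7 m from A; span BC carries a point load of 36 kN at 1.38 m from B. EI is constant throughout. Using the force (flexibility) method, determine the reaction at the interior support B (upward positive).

Take M_B as the redundant. Released structure: two simple spans AB and BC with a hinge at B.
Rotations at B on the released spans (each span's end-slope, ×1/EI):
  span AB: point load 101 at a = 5.7: Pab(L + a)/(6LEI) = 820.4/EI
  span BC: point load 36 at a = 1.38: Pab(L + b)/(6LEI) = 149.3/EI
  relative rotation θ_0 = (820.4 + 149.3)/EI = 969.7/EI
A unit hogging moment at B produces rotation L₁/(3EI) + L₂/(3EI) = 7.467/EI.
Slope continuity at B: θ_0 = M_B·7.467/EI, so M_B = 969.7/7.467 = 129.9 kN·m (hogging).
Span AB, ΣM about A with M_B applied at B: R_B^{AB}·11.4 = 575.7 + 129.9, so R_B^{AB} = 61.89 kN and R_A = 101 − 61.89 = 39.11 kN.
Span BC, ΣM about C: R_B^{BC}·11 = 346.3 + 129.9, so R_B^{BC} = 43.29 kN and R_C = 36 − 43.29 = -7.29 kN.
R_B = 61.89 + 43.29 = 105.2 kN.

R_B = 105.2 kN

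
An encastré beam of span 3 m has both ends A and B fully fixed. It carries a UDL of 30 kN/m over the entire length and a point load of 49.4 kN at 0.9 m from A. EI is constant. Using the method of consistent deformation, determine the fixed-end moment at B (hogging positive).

Take the two fixed-end moments M_A, M_B as redundants; the released structure is the simple span AB.
On the primary (simply-supported) span, the end slopes from the loading are:
  at A: UDL 30: wL³/(24EI) = 33.75/EI
  at B: UDL 30: wL³/(24EI) = 33.75/EI
  at A: point load 49.4 at a = 0.9: Pab(L + b)/(6LEI) = 26.45/EI
  at B: point load 49.4 at a = 0.9: Pab(L + a)/(6LEI) = 20.23/EI
  θ_A0 = 60.2/EI,  θ_B0 = 53.98/EI
Flexibility coefficients: a unit moment at one end gives L/(3EI) there and L/(6EI) at the far end, so f₁₁ = f₂₂ = 1/EI and f₁₂ = f₂₁ = 0.5/EI.
Compatibility — zero rotation at each built-in end:
  1 M_A + 0.5 M_B = 60.2
  0.5 M_A + 1 M_B = 53.98
Solving the pair gives M_A = 44.29 kN·m and M_B = 31.84 kN·m (hogging).

M_B = 31.84 kN·m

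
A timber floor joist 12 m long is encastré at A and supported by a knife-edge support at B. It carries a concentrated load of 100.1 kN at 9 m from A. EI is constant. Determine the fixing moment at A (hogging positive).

Choose R_B as the redundant. The primary structure is the cantilever fixed at A.
Primary-structure tip deflection at B by superposition:
  point load 100.1 at a = 9: Pa²(3L − a)/(6EI) = 36486/EI
Tip deflection under a unit load at B: L³/(3EI) = 576/EI.
Compatibility at B: δ_0 − R_B·δ_{BB} = 0, so R_B = 36486/576 = 63.34 kN.
Moment equilibrium about A: M_A = Σ(load moments about A) − R_B·L = 900.9 − 63.34×12 = 140.8 kN·m.

M_A = 140.8 kN·m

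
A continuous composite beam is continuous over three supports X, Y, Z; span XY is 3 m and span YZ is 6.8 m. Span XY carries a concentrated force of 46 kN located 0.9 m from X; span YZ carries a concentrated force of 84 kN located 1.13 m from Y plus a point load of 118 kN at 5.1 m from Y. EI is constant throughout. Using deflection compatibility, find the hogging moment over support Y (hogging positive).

M_Y = 121.4 kN·m

Insert a hinge at Y; M_Y is the redundant, and each span becomes simply supported.
Discontinuity in slope at Y on the released structure — sum the simple-span end rotations:
  span XY: point load 46 at a = 0.9: Pab(L + a)/(6LEI) = 18.84/EI
  span YZ: point load 84 at a = 1.13: Pab(L + b)/(6LEI) = 164.5/EI
  span YZ: point load 118 at a = 5.1: Pab(L + b)/(6LEI) = 213.1/EI
  relative rotation θ_0 = (18.84 + 377.6)/EI = 396.5/EI
A unit hogging moment at Y produces rotation L₁/(3EI) + L₂/(3EI) = 3.267/EI.
Compatibility: M_Y·(L₁+L₂)/(3EI) = θ_0, giving M_Y = 121.4 kN·m (hogging).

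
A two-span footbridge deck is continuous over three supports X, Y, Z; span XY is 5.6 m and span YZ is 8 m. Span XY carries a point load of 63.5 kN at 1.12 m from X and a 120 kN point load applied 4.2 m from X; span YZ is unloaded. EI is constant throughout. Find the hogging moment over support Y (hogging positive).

Take M_Y as the redundant. Released structure: two simple spans XY and YZ with a hinge at Y.
Discontinuity in slope at Y on the released structure — sum the simple-span end rotations:
  span XY: point load 63.5 at a = 1.12: Pab(L + a)/(6LEI) = 63.72/EI
  span XY: point load 120 at a = 4.2: Pab(L + a)/(6LEI) = 205.8/EI
  relative rotation θ_0 = (269.5 + 0)/EI = 269.5/EI
A unit hogging moment at Y produces rotation L₁/(3EI) + L₂/(3EI) = 4.533/EI.
Slope continuity at Y: θ_0 = M_Y·4.533/EI, so M_Y = 269.5/4.533 = 59.45 kN·m (hogging).

M_Y = 59.45 kN·m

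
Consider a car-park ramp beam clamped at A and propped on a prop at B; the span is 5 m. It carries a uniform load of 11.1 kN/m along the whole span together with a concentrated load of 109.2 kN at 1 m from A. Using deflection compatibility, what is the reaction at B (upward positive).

R_B = 26.93 kN

Take the reaction at B as the redundant and release it; the primary structure is a cantilever fixed at A.
Primary-structure tip deflection at B by superposition:
  UDL 11.1: wL⁴/(8EI) = 867.2/EI
  point load 109.2 at a = 1: Pa²(3L − a)/(6EI) = 254.8/EI
  δ_0 = 1122/EI
Tip deflection under a unit load at B: L³/(3EI) = 41.67/EI.
The prop prevents deflection at B: R_B = δ_0/δ_{BB} = 1122/41.67 = 26.93 kN.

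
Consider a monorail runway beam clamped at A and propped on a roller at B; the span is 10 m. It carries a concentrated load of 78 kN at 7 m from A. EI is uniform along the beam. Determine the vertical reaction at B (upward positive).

R_B = 43.95 kN

Remove the prop at B; the released (primary) structure is a cantilever built in at A.
Deflection at B on the released cantilever, summing each load's contribution:
  point load 78 at a = 7: Pa²(3L − a)/(6EI) = 14651/EI
Flexibility coefficient — unit upward force at B: δ_{BB} = L³/(3EI) = 333.3/EI.
The prop prevents deflection at B: R_B = δ_0/δ_{BB} = 14651/333.3 = 43.95 kN.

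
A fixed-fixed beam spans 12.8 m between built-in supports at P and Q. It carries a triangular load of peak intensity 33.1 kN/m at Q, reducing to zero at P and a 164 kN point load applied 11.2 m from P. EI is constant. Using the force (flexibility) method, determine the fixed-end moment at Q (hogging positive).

Release both end moments; the primary structure is a simply-supported span PQ with redundants M_P and M_Q.
On the primary (simply-supported) span, the end slopes from the loading are:
  at P: triangular load, peak 33.1: 7w₀L³/(360EI) = 1350/EI
  at Q: triangular load, peak 33.1: w₀L³/(45EI) = 1543/EI
  at P: point load 164 at a = 11.2: Pab(L + b)/(6LEI) = 551/EI
  at Q: point load 164 at a = 11.2: Pab(L + a)/(6LEI) = 918.4/EI
  θ_P0 = 1901/EI,  θ_Q0 = 2461/EI
Flexibility coefficients: a unit moment at one end gives L/(3EI) there and L/(6EI) at the far end, so f₁₁ = f₂₂ = 4.267/EI and f₁₂ = f₂₁ = 2.133/EI.
Compatibility — zero rotation at each built-in end:
  4.267 M_P + 2.133 M_Q = 1901
  2.133 M_P + 4.267 M_Q = 2461
Solving the pair gives M_P = 209.5 kN·m and M_Q = 472.1 kN·m (hogging).

M_Q = 472.1 kN·m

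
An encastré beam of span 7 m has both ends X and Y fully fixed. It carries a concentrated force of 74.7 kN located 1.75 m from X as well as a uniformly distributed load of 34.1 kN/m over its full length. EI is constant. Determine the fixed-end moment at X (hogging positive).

M_X = 212.8 kN·m

Release both end moments; the primary structure is a simply-supported span XY with redundants M_X and M_Y.
Simple-span end rotations at X and Y under the given loads:
  at X: point load 74.7 at a = 1.75: Pab(L + b)/(6LEI) = 200.2/EI
  at Y: point load 74.7 at a = 1.75: Pab(L + a)/(6LEI) = 143/EI
  at X: UDL 34.1: wL³/(24EI) = 487.3/EI
  at Y: UDL 34.1: wL³/(24EI) = 487.3/EI
  θ_X0 = 687.5/EI,  θ_Y0 = 630.3/EI
Flexibility coefficients: a unit moment at one end gives L/(3EI) there and L/(6EI) at the far end, so f₁₁ = f₂₂ = 2.333/EI and f₁₂ = f₂₁ = 1.167/EI.
Compatibility — zero rotation at each built-in end:
  2.333 M_X + 1.167 M_Y = 687.5
  1.167 M_X + 2.333 M_Y = 630.3
Solving the pair gives M_X = 212.8 kN·m and M_Y = 163.8 kN·m (hogging).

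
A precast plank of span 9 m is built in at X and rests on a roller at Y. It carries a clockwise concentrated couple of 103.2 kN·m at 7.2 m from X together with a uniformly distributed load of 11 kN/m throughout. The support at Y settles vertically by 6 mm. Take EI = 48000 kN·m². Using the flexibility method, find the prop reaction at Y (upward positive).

Take the reaction at Y as the redundant and release it; the primary structure is a cantilever fixed at X.
Downward deflection at the released point Y due to the loads:
  clockwise couple 103.2 at a = 7.2: M₀a(2L − a)/(2EI) = 4012/EI
  UDL 11: wL⁴/(8EI) = 9021/EI
  δ_0 = 13034/EI
Flexibility coefficient — unit upward force at Y: δ_{YY} = L³/(3EI) = 243/EI.
With EI = 48000 kN·m²: δ_0 = 0.27154 m and δ_{YY} = 0.005063 m/kN.
Compatibility — the beam at Y must follow the support down by 0.006 m: δ_0 − R_Y·δ_{YY} = 0.006, so R_Y = (0.27154 − 0.006)/0.005063 = 52.45 kN.

R_Y = 52.45 kN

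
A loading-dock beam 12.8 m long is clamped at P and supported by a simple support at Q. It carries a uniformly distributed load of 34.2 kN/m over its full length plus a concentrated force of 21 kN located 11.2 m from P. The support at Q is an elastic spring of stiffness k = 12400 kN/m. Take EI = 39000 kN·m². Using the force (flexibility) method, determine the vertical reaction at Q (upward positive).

Release the roller at Q. Primary structure: cantilever fixed at P.
Free-end deflection of the primary structure under the applied loading (downward +):
  UDL 34.2: wL⁴/(8EI) = 114756/EI
  point load 21 at a = 11.2: Pa²(3L − a)/(6EI) = 11942/EI
  δ_0 = 126698/EI
Flexibility coefficient — unit upward force at Q: δ_{QQ} = L³/(3EI) = 699.1/EI.
With EI = 39000 kN·m²: δ_0 = 3.2487 m and δ_{QQ} = 0.017924 m/kN.
Compatibility — the spring shortens by R_Q/k under the reaction it provides: δ_0 − R_Q·δ_{QQ} = R_Q/k. With 1/k = 0.000081 m/kN, R_Q = δ_0 / (δ_{QQ} + 1/k) = 3.2487 / (0.017924 + 0.000081) = 180.4 kN.

R_Q = 180.4 kN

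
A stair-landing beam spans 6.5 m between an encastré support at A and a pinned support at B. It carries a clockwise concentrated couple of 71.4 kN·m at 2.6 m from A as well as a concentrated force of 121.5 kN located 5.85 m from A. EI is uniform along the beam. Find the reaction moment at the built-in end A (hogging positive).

Remove the prop at B; the released (primary) structure is a cantilever built in at A.
Deflection at B on the released cantilever, summing each load's contribution:
  clockwise couple 71.4 at a = 2.6: M₀a(2L − a)/(2EI) = 965.3/EI
  point load 121.5 at a = 5.85: Pa²(3L − a)/(6EI) = 9460/EI
  δ_0 = 10425/EI
Tip deflection under a unit load at B: L³/(3EI) = 91.54/EI.
The prop prevents deflection at B: R_B = δ_0/δ_{BB} = 10425/91.54 = 113.9 kN.
Moment equilibrium about A: M_A = Σ(load moments about A) − R_B·L = 782.2 − 113.9×6.5 = 41.95 kN·m.

M_A = 41.95 kN·m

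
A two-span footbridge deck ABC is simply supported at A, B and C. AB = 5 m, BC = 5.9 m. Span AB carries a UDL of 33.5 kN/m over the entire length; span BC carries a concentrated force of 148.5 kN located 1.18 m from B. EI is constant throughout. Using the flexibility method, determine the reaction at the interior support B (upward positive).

R_B = 245.5 kN

Release continuity at B by inserting a hinge; the redundant is the internal moment M_B. The primary structure is two simply-supported spans AB and BC.
Discontinuity in slope at B on the released structure — sum the simple-span end rotations:
  span AB: UDL 33.5: wL³/(24EI) = 174.5/EI
  span BC: point load 148.5 at a = 1.18: Pab(L + b)/(6LEI) = 248.1/EI
  relative rotation θ_0 = (174.5 + 248.1)/EI = 422.6/EI
A unit hogging moment at B produces rotation L₁/(3EI) + L₂/(3EI) = 3.633/EI.
Slope continuity at B: θ_0 = M_B·3.633/EI, so M_B = 422.6/3.633 = 116.3 kN·m (hogging).
Span AB, ΣM about A with M_B applied at B: R_B^{AB}·5 = 418.8 + 116.3, so R_B^{AB} = 107 kN and R_A = 167.5 − 107 = 60.49 kN.
Span BC, ΣM about C: R_B^{BC}·5.9 = 700.9 + 116.3, so R_B^{BC} = 138.5 kN and R_C = 148.5 − 138.5 = 9.986 kN.
R_B = 107 + 138.5 = 245.5 kN.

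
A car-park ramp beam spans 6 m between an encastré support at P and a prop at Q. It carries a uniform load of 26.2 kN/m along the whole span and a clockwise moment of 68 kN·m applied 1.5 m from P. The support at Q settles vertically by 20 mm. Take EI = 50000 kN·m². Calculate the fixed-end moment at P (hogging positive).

M_P = 224.6 kN·m

Take the reaction at Q as the redundant and release it; the primary structure is a cantilever fixed at P.
Downward deflection at the released point Q due to the loads:
  UDL 26.2: wL⁴/(8EI) = 4244/EI
  clockwise couple 68 at a = 1.5: M₀a(2L − a)/(2EI) = 535.5/EI
  δ_0 = 4780/EI
Tip deflection under a unit load at Q: L³/(3EI) = 72/EI.
With EI = 50000 kN·m²: δ_0 = 0.095598 m and δ_{QQ} = 0.00144 m/kN.
Compatibility — the beam at Q must follow the support down by 0.02 m: δ_0 − R_Q·δ_{QQ} = 0.02, so R_Q = (0.095598 − 0.02)/0.00144 = 52.5 kN.
Moment equilibrium about P: M_P = Σ(load moments about P) − R_Q·L = 539.6 − 52.5×6 = 224.6 kN·m.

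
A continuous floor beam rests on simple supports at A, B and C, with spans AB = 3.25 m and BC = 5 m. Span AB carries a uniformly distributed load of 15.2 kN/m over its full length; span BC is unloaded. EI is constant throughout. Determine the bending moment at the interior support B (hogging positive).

Take M_B as the redundant. Released structure: two simple spans AB and BC with a hinge at B.
Rotations at B on the released spans (each span's end-slope, ×1/EI):
  span AB: UDL 15.2: wL³/(24EI) = 21.74/EI
  relative rotation θ_0 = (21.74 + 0)/EI = 21.74/EI
A unit hogging moment at B produces rotation L₁/(3EI) + L₂/(3EI) = 2.75/EI.
Slope continuity at B: θ_0 = M_B·2.75/EI, so M_B = 21.74/2.75 = 7.906 kN·m (hogging).

M_B = 7.906 kN·m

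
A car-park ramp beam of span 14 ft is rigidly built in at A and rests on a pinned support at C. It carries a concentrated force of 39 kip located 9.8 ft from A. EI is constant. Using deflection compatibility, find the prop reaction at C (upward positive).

R_C = 21.98 kip

Remove the prop at C; the released (primary) structure is a cantilever built in at A.
Downward deflection at the released point C due to the loads:
  point load 39 at a = 9.8: Pa²(3L − a)/(6EI) = 20101/EI
Flexibility coefficient — unit upward force at C: δ_{CC} = L³/(3EI) = 914.7/EI.
Compatibility at C: δ_0 − R_C·δ_{CC} = 0, so R_C = 20101/914.7 = 21.98 kip.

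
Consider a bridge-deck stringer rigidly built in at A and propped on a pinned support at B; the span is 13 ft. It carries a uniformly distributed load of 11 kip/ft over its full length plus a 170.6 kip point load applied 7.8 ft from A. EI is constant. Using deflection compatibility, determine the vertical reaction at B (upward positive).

Remove the prop at B; the released (primary) structure is a cantilever built in at A.
Deflection at B on the released cantilever, summing each load's contribution:
  UDL 11: wL⁴/(8EI) = 39271/EI
  point load 170.6 at a = 7.8: Pa²(3L − a)/(6EI) = 53972/EI
  δ_0 = 93244/EI
Flexibility coefficient — unit upward force at B: δ_{BB} = L³/(3EI) = 732.3/EI.
The prop prevents deflection at B: R_B = δ_0/δ_{BB} = 93244/732.3 = 127.3 kip.

R_B = 127.3 kip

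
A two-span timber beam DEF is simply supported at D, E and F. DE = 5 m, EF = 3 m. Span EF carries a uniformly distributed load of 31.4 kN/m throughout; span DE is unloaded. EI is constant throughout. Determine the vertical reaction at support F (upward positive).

Take M_E as the redundant. Released structure: two simple spans DE and EF with a hinge at E.
Discontinuity in slope at E on the released structure — sum the simple-span end rotations:
  span EF: UDL 31.4: wL³/(24EI) = 35.33/EI
  relative rotation θ_0 = (0 + 35.33)/EI = 35.33/EI
A unit hogging moment at E produces rotation L₁/(3EI) + L₂/(3EI) = 2.667/EI.
Slope continuity at E: θ_0 = M_E·2.667/EI, so M_E = 35.33/2.667 = 13.25 kN·m (hogging).
Span EF, ΣM about F: R_E^{EF}·3 = 141.3 + 13.25, so R_E^{EF} = 51.52 kN and R_F = 94.2 − 51.52 = 42.68 kN.

R_F = 42.68 kN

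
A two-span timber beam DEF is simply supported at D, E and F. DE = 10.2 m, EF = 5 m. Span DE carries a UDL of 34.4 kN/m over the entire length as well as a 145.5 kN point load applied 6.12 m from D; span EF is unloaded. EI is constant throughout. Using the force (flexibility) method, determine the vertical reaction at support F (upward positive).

R_F = -98.28 kN

Insert a hinge at E; M_E is the redundant, and each span becomes simply supported.
End slopes at the hinge E, treating each span as simply supported:
  span DE: UDL 34.4: wL³/(24EI) = 1521/EI
  span DE: point load 145.5 at a = 6.12: Pab(L + a)/(6LEI) = 968.8/EI
  relative rotation θ_0 = (2490 + 0)/EI = 2490/EI
A unit hogging moment at E produces rotation L₁/(3EI) + L₂/(3EI) = 5.067/EI.
Compatibility: M_E·(L₁+L₂)/(3EI) = θ_0, giving M_E = 491.4 kN·m (hogging).
Span EF, ΣM about F: R_E^{EF}·5 = 0 + 491.4, so R_E^{EF} = 98.28 kN and R_F = 0 − 98.28 = -98.28 kN.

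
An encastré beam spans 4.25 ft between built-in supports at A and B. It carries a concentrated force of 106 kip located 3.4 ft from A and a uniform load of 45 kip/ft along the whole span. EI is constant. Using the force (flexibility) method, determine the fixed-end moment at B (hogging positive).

M_B = 125.4 kip·ft

Take the two fixed-end moments M_A, M_B as redundants; the released structure is the simple span AB.
Simple-span end rotations at A and B under the given loads:
  at A: point load 106 at a = 3.4: Pab(L + b)/(6LEI) = 61.27/EI
  at B: point load 106 at a = 3.4: Pab(L + a)/(6LEI) = 91.9/EI
  at A: UDL 45: wL³/(24EI) = 143.9/EI
  at B: UDL 45: wL³/(24EI) = 143.9/EI
  θ_A0 = 205.2/EI,  θ_B0 = 235.8/EI
Flexibility coefficients: a unit moment at one end gives L/(3EI) there and L/(6EI) at the far end, so f₁₁ = f₂₂ = 1.417/EI and f₁₂ = f₂₁ = 0.7083/EI.
Compatibility — zero rotation at each built-in end:
  1.417 M_A + 0.7083 M_B = 205.2
  0.7083 M_A + 1.417 M_B = 235.8
Solving the pair gives M_A = 82.15 kip·ft and M_B = 125.4 kip·ft (hogging).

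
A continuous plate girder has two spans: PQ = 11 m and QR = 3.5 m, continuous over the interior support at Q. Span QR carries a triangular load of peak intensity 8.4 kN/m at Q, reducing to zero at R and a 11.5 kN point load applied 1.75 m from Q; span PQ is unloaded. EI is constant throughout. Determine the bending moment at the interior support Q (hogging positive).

Take M_Q as the redundant. Released structure: two simple spans PQ and QR with a hinge at Q.
Discontinuity in slope at Q on the released structure — sum the simple-span end rotations:
  span QR: triangular load, peak 8.4: w₀L³/(45EI) = 8.003/EI
  span QR: point load 11.5 at a = 1.75: Pab(L + b)/(6LEI) = 8.805/EI
  relative rotation θ_0 = (0 + 16.81)/EI = 16.81/EI
A unit hogging moment at Q produces rotation L₁/(3EI) + L₂/(3EI) = 4.833/EI.
Compatibility: M_Q·(L₁+L₂)/(3EI) = θ_0, giving M_Q = 3.478 kN·m (hogging).

M_Q = 3.478 kN·m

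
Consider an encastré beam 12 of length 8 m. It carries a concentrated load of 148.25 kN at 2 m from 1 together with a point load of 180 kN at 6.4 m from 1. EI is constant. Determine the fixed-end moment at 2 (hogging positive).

M_2 = 239.9 kN·m

Release both end moments; the primary structure is a simply-supported span 12 with redundants M_1 and M_2.
End rotations of the released simple span under the applied load (×1/EI):
  at 1: point load 148.25 at a = 2: Pab(L + b)/(6LEI) = 518.9/EI
  at 2: point load 148.25 at a = 2: Pab(L + a)/(6LEI) = 370.6/EI
  at 1: point load 180 at a = 6.4: Pab(L + b)/(6LEI) = 368.6/EI
  at 2: point load 180 at a = 6.4: Pab(L + a)/(6LEI) = 553/EI
  θ_10 = 887.5/EI,  θ_20 = 923.6/EI
Flexibility coefficients: a unit moment at one end gives L/(3EI) there and L/(6EI) at the far end, so f₁₁ = f₂₂ = 2.667/EI and f₁₂ = f₂₁ = 1.333/EI.
Compatibility — zero rotation at each built-in end:
  2.667 M_1 + 1.333 M_2 = 887.5
  1.333 M_1 + 2.667 M_2 = 923.6
Solving the pair gives M_1 = 212.9 kN·m and M_2 = 239.9 kN·m (hogging).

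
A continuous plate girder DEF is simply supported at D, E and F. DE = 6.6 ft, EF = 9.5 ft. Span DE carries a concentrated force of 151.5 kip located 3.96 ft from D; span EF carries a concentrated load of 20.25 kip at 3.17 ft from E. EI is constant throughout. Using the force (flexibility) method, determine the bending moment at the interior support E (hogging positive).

Release continuity at E by inserting a hinge; the redundant is the internal moment M_E. The primary structure is two simply-supported spans DE and EF.
Rotations at E on the released spans (each span's end-slope, ×1/EI):
  span DE: point load 151.5 at a = 3.96: Pab(L + a)/(6LEI) = 422.4/EI
  span EF: point load 20.25 at a = 3.17: Pab(L + b)/(6LEI) = 112.8/EI
  relative rotation θ_0 = (422.4 + 112.8)/EI = 535.2/EI
A unit hogging moment at E produces rotation L₁/(3EI) + L₂/(3EI) = 5.367/EI.
Compatibility: M_E·(L₁+L₂)/(3EI) = θ_0, giving M_E = 99.73 kip·ft (hogging).

M_E = 99.73 kip·ft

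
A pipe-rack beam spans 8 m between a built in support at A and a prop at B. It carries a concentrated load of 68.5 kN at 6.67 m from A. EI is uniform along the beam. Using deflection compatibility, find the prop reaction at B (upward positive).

R_B = 51.58 kN

Release the roller at B. Primary structure: cantilever fixed at A.
Downward deflection at the released point B due to the loads:
  point load 68.5 at a = 6.67: Pa²(3L − a)/(6EI) = 8802/EI
Flexibility coefficient — unit upward force at B: δ_{BB} = L³/(3EI) = 170.7/EI.
Compatibility at B: δ_0 − R_B·δ_{BB} = 0, so R_B = 8802/170.7 = 51.58 kN.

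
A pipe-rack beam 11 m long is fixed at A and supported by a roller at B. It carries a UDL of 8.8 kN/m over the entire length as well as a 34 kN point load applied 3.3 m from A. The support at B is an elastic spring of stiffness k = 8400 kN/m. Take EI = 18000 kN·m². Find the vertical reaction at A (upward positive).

R_A = 90.56 kN

Choose R_B as the redundant. The primary structure is the cantilever fixed at A.
Downward deflection at the released point B due to the loads:
  UDL 8.8: wL⁴/(8EI) = 16105/EI
  point load 34 at a = 3.3: Pa²(3L − a)/(6EI) = 1833/EI
  δ_0 = 17938/EI
Flexibility coefficient — unit upward force at B: δ_{BB} = L³/(3EI) = 443.7/EI.
With EI = 18000 kN·m²: δ_0 = 0.99655 m and δ_{BB} = 0.024648 m/kN.
Compatibility — the spring shortens by R_B/k under the reaction it provides: δ_0 − R_B·δ_{BB} = R_B/k. With 1/k = 0.000119 m/kN, R_B = δ_0 / (δ_{BB} + 1/k) = 0.99655 / (0.024648 + 0.000119) = 40.24 kN.
Vertical equilibrium: R_A = ΣP − R_B = 130.8 − 40.24 = 90.56 kN.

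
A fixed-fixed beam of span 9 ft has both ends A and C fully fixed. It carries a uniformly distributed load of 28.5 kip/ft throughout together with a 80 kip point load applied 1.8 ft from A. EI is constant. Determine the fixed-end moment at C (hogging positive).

M_C = 215.4 kip·ft

Release both end moments; the primary structure is a simply-supported span AC with redundants M_A and M_C.
Simple-span end rotations at A and C under the given loads:
  at A: UDL 28.5: wL³/(24EI) = 865.7/EI
  at C: UDL 28.5: wL³/(24EI) = 865.7/EI
  at A: point load 80 at a = 1.8: Pab(L + b)/(6LEI) = 311/EI
  at C: point load 80 at a = 1.8: Pab(L + a)/(6LEI) = 207.4/EI
  θ_A0 = 1177/EI,  θ_C0 = 1073/EI
Flexibility coefficients: a unit moment at one end gives L/(3EI) there and L/(6EI) at the far end, so f₁₁ = f₂₂ = 3/EI and f₁₂ = f₂₁ = 1.5/EI.
Compatibility — zero rotation at each built-in end:
  3 M_A + 1.5 M_C = 1177
  1.5 M_A + 3 M_C = 1073
Solving the pair gives M_A = 284.5 kip·ft and M_C = 215.4 kip·ft (hogging).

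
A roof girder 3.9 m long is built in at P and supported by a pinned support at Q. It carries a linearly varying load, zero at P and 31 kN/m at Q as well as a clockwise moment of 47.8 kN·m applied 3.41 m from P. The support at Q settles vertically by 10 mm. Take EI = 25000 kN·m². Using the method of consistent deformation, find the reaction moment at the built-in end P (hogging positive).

M_P = 54.05 kN·m

Choose R_Q as the redundant. The primary structure is the cantilever fixed at P.
Deflection at Q on the released cantilever, summing each load's contribution:
  triangular load, peak 31 at the free end: 11w₀L⁴/(120EI) = 657.4/EI
  clockwise couple 47.8 at a = 3.41: M₀a(2L − a)/(2EI) = 357.8/EI
  δ_0 = 1015/EI
Tip deflection under a unit load at Q: L³/(3EI) = 19.77/EI.
With EI = 25000 kN·m²: δ_0 = 0.040607 m and δ_{QQ} = 0.000791 m/kN.
Compatibility — the beam at Q must follow the support down by 0.01 m: δ_0 − R_Q·δ_{QQ} = 0.01, so R_Q = (0.040607 − 0.01)/0.000791 = 38.7 kN.
Moment equilibrium about P: M_P = Σ(load moments about P) − R_Q·L = 205 − 38.7×3.9 = 54.05 kN·m.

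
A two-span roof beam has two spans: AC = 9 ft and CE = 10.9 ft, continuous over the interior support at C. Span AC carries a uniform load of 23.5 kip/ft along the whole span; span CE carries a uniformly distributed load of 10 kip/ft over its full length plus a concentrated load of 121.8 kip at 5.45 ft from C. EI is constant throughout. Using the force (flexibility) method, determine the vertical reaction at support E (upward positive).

R_E = 85.56 kip

Release continuity at C by inserting a hinge; the redundant is the internal moment M_C. The primary structure is two simply-supported spans AC and CE.
End slopes at the hinge C, treating each span as simply supported:
  span AC: UDL 23.5: wL³/(24EI) = 713.8/EI
  span CE: UDL 10: wL³/(24EI) = 539.6/EI
  span CE: point load 121.8 at a = 5.45: Pab(L + b)/(6LEI) = 904.4/EI
  relative rotation θ_0 = (713.8 + 1444)/EI = 2158/EI
A unit hogging moment at C produces rotation L₁/(3EI) + L₂/(3EI) = 6.633/EI.
Compatibility: M_C·(L₁+L₂)/(3EI) = θ_0, giving M_C = 325.3 kip·ft (hogging).
Span CE, ΣM about E: R_C^{CE}·10.9 = 1258 + 325.3, so R_C^{CE} = 145.2 kip and R_E = 230.8 − 145.2 = 85.56 kip.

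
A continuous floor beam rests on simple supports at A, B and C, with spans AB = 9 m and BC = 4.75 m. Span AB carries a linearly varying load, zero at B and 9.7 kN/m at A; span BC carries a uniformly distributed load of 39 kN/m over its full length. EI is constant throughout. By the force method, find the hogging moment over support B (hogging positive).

Release continuity at B by inserting a hinge; the redundant is the internal moment M_B. The primary structure is two simply-supported spans AB and BC.
End slopes at the hinge B, treating each span as simply supported:
  span AB: triangular load, peak 9.7: 7w₀L³/(360EI) = 137.5/EI
  span BC: UDL 39: wL³/(24EI) = 174.2/EI
  relative rotation θ_0 = (137.5 + 174.2)/EI = 311.7/EI
A unit hogging moment at B produces rotation L₁/(3EI) + L₂/(3EI) = 4.583/EI.
Slope continuity at B: θ_0 = M_B·4.583/EI, so M_B = 311.7/4.583 = 68 kN·m (hogging).

M_B = 68 kN·m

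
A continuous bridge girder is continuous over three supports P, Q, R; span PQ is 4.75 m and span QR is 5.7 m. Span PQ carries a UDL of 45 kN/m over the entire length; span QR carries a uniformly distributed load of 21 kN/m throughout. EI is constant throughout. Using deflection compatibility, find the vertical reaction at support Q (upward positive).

R_Q = 206.9 kN

Insert a hinge at Q; M_Q is the redundant, and each span becomes simply supported.
End slopes at the hinge Q, treating each span as simply supported:
  span PQ: UDL 45: wL³/(24EI) = 200.9/EI
  span QR: UDL 21: wL³/(24EI) = 162/EI
  relative rotation θ_0 = (200.9 + 162)/EI = 363/EI
A unit hogging moment at Q produces rotation L₁/(3EI) + L₂/(3EI) = 3.483/EI.
Slope continuity at Q: θ_0 = M_Q·3.483/EI, so M_Q = 363/3.483 = 104.2 kN·m (hogging).
Span PQ, ΣM about P with M_Q applied at Q: R_Q^{PQ}·4.75 = 507.7 + 104.2, so R_Q^{PQ} = 128.8 kN and R_P = 213.8 − 128.8 = 84.94 kN.
Span QR, ΣM about R: R_Q^{QR}·5.7 = 341.1 + 104.2, so R_Q^{QR} = 78.13 kN and R_R = 119.7 − 78.13 = 41.57 kN.
R_Q = 128.8 + 78.13 = 206.9 kN.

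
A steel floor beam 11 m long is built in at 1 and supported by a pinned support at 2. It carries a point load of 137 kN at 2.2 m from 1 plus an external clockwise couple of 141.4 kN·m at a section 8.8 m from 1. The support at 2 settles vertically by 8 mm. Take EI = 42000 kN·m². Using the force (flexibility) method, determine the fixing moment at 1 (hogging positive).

Choose R_2 as the redundant. The primary structure is the cantilever fixed at 1.
Primary-structure tip deflection at 2 by superposition:
  point load 137 at a = 2.2: Pa²(3L − a)/(6EI) = 3404/EI
  clockwise couple 141.4 at a = 8.8: M₀a(2L − a)/(2EI) = 8213/EI
  δ_0 = 11616/EI
Tip deflection under a unit load at 2: L³/(3EI) = 443.7/EI.
With EI = 42000 kN·m²: δ_0 = 0.27658 m and δ_{22} = 0.010563 m/kN.
Compatibility — the beam at 2 must follow the support down by 0.008 m: δ_0 − R_2·δ_{22} = 0.008, so R_2 = (0.27658 − 0.008)/0.010563 = 25.43 kN.
Moment equilibrium about 1: M_1 = Σ(load moments about 1) − R_2·L = 442.8 − 25.43×11 = 163.1 kN·m.

M_1 = 163.1 kN·m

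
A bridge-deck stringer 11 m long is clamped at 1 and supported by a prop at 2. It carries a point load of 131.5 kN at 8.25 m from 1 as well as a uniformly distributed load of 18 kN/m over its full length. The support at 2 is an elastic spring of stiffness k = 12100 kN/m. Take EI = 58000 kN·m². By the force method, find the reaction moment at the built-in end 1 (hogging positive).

M_1 = 460.3 kN·m

Remove the prop at 2; the released (primary) structure is a cantilever built in at 1.
Deflection at 2 on the released cantilever, summing each load's contribution:
  point load 131.5 at a = 8.25: Pa²(3L − a)/(6EI) = 36920/EI
  UDL 18: wL⁴/(8EI) = 32942/EI
  δ_0 = 69862/EI
Flexibility coefficient — unit upward force at 2: δ_{22} = L³/(3EI) = 443.7/EI.
With EI = 58000 kN·m²: δ_0 = 1.2045 m and δ_{22} = 0.007649 m/kN.
Compatibility — the spring shortens by R_2/k under the reaction it provides: δ_0 − R_2·δ_{22} = R_2/k. With 1/k = 0.000083 m/kN, R_2 = δ_0 / (δ_{22} + 1/k) = 1.2045 / (0.007649 + 0.000083) = 155.8 kN.
Moment equilibrium about 1: M_1 = Σ(load moments about 1) − R_2·L = 2174 − 155.8×11 = 460.3 kN·m.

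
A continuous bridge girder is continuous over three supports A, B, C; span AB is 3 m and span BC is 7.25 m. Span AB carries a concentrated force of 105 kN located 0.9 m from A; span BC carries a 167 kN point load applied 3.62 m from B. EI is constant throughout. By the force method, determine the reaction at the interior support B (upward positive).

Release continuity at B by inserting a hinge; the redundant is the internal moment M_B. The primary structure is two simply-supported spans AB and BC.
End slopes at the hinge B, treating each span as simply supported:
  span AB: point load 105 at a = 0.9: Pab(L + a)/(6LEI) = 43/EI
  span BC: point load 167 at a = 3.62: Pab(L + b)/(6LEI) = 548.9/EI
  relative rotation θ_0 = (43 + 548.9)/EI = 591.9/EI
A unit hogging moment at B produces rotation L₁/(3EI) + L₂/(3EI) = 3.417/EI.
Slope continuity at B: θ_0 = M_B·3.417/EI, so M_B = 591.9/3.417 = 173.2 kN·m (hogging).
Span AB, ΣM about A with M_B applied at B: R_B^{AB}·3 = 94.5 + 173.2, so R_B^{AB} = 89.24 kN and R_A = 105 − 89.24 = 15.76 kN.
Span BC, ΣM about C: R_B^{BC}·7.25 = 606.2 + 173.2, so R_B^{BC} = 107.5 kN and R_C = 167 − 107.5 = 59.49 kN.
R_B = 89.24 + 107.5 = 196.8 kN.

R_B = 196.8 kN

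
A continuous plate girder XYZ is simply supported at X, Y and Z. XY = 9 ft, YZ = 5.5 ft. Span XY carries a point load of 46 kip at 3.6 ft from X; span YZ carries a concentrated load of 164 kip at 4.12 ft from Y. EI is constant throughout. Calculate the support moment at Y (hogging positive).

M_Y = 83.39 kip·ft

Insert a hinge at Y; M_Y is the redundant, and each span becomes simply supported.
End slopes at the hinge Y, treating each span as simply supported:
  span XY: point load 46 at a = 3.6: Pab(L + a)/(6LEI) = 208.7/EI
  span YZ: point load 164 at a = 4.12: Pab(L + b)/(6LEI) = 194.4/EI
  relative rotation θ_0 = (208.7 + 194.4)/EI = 403.1/EI
A unit hogging moment at Y produces rotation L₁/(3EI) + L₂/(3EI) = 4.833/EI.
Compatibility: M_Y·(L₁+L₂)/(3EI) = θ_0, giving M_Y = 83.39 kip·ft (hogging).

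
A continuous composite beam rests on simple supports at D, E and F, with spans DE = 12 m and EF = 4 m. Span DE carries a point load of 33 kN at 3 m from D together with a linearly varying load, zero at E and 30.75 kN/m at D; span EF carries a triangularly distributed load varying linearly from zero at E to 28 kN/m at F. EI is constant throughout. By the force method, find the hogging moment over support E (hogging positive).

Take M_E as the redundant. Released structure: two simple spans DE and EF with a hinge at E.
Discontinuity in slope at E on the released structure — sum the simple-span end rotations:
  span DE: point load 33 at a = 3: Pab(L + a)/(6LEI) = 185.6/EI
  span DE: triangular load, peak 30.75: 7w₀L³/(360EI) = 1033/EI
  span EF: triangular load, peak 28: 7w₀L³/(360EI) = 34.84/EI
  relative rotation θ_0 = (1219 + 34.84)/EI = 1254/EI
A unit hogging moment at E produces rotation L₁/(3EI) + L₂/(3EI) = 5.333/EI.
Slope continuity at E: θ_0 = M_E·5.333/EI, so M_E = 1254/5.333 = 235.1 kN·m (hogging).

M_E = 235.1 kN·m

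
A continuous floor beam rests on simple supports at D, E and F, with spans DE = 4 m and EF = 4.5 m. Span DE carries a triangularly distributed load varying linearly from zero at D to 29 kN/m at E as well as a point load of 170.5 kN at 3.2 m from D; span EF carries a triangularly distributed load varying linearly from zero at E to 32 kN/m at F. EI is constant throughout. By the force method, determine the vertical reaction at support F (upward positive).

R_F = 30.05 kN

Insert a hinge at E; M_E is the redundant, and each span becomes simply supported.
Discontinuity in slope at E on the released structure — sum the simple-span end rotations:
  span DE: triangular load, peak 29: w₀L³/(45EI) = 41.24/EI
  span DE: point load 170.5 at a = 3.2: Pab(L + a)/(6LEI) = 130.9/EI
  span EF: triangular load, peak 32: 7w₀L³/(360EI) = 56.7/EI
  relative rotation θ_0 = (172.2 + 56.7)/EI = 228.9/EI
A unit hogging moment at E produces rotation L₁/(3EI) + L₂/(3EI) = 2.833/EI.
Slope continuity at E: θ_0 = M_E·2.833/EI, so M_E = 228.9/2.833 = 80.78 kN·m (hogging).
Span EF, ΣM about F: R_E^{EF}·4.5 = 108 + 80.78, so R_E^{EF} = 41.95 kN and R_F = 72 − 41.95 = 30.05 kN.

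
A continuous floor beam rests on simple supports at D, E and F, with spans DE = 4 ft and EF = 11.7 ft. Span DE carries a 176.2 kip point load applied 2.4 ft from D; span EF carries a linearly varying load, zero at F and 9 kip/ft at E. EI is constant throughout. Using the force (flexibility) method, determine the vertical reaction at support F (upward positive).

R_F = 9.372 kip

Insert a hinge at E; M_E is the redundant, and each span becomes simply supported.
Discontinuity in slope at E on the released structure — sum the simple-span end rotations:
  span DE: point load 176.2 at a = 2.4: Pab(L + a)/(6LEI) = 180.4/EI
  span EF: triangular load, peak 9: w₀L³/(45EI) = 320.3/EI
  relative rotation θ_0 = (180.4 + 320.3)/EI = 500.8/EI
A unit hogging moment at E produces rotation L₁/(3EI) + L₂/(3EI) = 5.233/EI.
Compatibility: M_E·(L₁+L₂)/(3EI) = θ_0, giving M_E = 95.68 kip·ft (hogging).
Span EF, ΣM about F: R_E^{EF}·11.7 = 410.7 + 95.68, so R_E^{EF} = 43.28 kip and R_F = 52.65 − 43.28 = 9.372 kip.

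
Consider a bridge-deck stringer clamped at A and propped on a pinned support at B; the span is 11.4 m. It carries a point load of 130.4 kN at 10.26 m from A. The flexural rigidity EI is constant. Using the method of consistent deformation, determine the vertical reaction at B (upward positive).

Choose R_B as the redundant. The primary structure is the cantilever fixed at A.
Primary-structure tip deflection at B by superposition:
  point load 130.4 at a = 10.26: Pa²(3L − a)/(6EI) = 54770/EI
Flexibility coefficient — unit upward force at B: δ_{BB} = L³/(3EI) = 493.8/EI.
The prop prevents deflection at B: R_B = δ_0/δ_{BB} = 54770/493.8 = 110.9 kN.

R_B = 110.9 kN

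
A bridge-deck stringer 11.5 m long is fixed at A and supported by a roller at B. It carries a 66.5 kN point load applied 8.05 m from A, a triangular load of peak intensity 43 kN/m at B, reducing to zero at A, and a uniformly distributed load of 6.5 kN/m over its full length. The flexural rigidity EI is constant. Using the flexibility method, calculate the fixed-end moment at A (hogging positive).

Choose R_B as the redundant. The primary structure is the cantilever fixed at A.
Deflection at B on the released cantilever, summing each load's contribution:
  point load 66.5 at a = 8.05: Pa²(3L − a)/(6EI) = 18997/EI
  triangular load, peak 43 at the free end: 11w₀L⁴/(120EI) = 68940/EI
  UDL 6.5: wL⁴/(8EI) = 14211/EI
  δ_0 = 102148/EI
Tip deflection under a unit load at B: L³/(3EI) = 507/EI.
Compatibility at B: δ_0 − R_B·δ_{BB} = 0, so R_B = 102148/507 = 201.5 kN.
Moment equilibrium about A: M_A = Σ(load moments about A) − R_B·L = 2861 − 201.5×11.5 = 543.6 kN·m.

M_A = 543.6 kN·m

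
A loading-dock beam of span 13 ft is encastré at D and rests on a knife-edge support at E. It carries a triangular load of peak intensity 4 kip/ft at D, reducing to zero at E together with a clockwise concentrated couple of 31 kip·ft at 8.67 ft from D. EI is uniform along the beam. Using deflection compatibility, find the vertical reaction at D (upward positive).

Release the roller at E. Primary structure: cantilever fixed at D.
Deflection at E on the released cantilever, summing each load's contribution:
  triangular load, peak 4 at the fixed end: w₀L⁴/(30EI) = 3808/EI
  clockwise couple 31 at a = 8.67: M₀a(2L − a)/(2EI) = 2329/EI
  δ_0 = 6137/EI
Flexibility coefficient — unit upward force at E: δ_{EE} = L³/(3EI) = 732.3/EI.
The prop prevents deflection at E: R_E = δ_0/δ_{EE} = 6137/732.3 = 8.38 kip.
Vertical equilibrium: R_D = ΣP − R_E = 26 − 8.38 = 17.62 kip.

R_D = 17.62 kip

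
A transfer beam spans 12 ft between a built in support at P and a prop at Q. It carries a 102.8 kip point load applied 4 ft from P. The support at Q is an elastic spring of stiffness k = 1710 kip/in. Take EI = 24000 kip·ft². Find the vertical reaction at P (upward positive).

Remove the prop at Q; the released (primary) structure is a cantilever built in at P.
Downward deflection at the released point Q due to the loads:
  point load 102.8 at a = 4: Pa²(3L − a)/(6EI) = 8772/EI
Tip deflection under a unit load at Q: L³/(3EI) = 576/EI.
With EI = 24000 kip·ft²: δ_0 = 0.36551 ft and δ_{QQ} = 0.024 ft/kip.
Compatibility — the spring shortens by R_Q/k under the reaction it provides: δ_0 − R_Q·δ_{QQ} = R_Q/k. With 1/k = 1/(1710×12) ft/kip = 0.000049 ft/kip, R_Q = δ_0 / (δ_{QQ} + 1/k) = 0.36551 / (0.024 + 0.000049) = 15.2 kip.
Vertical equilibrium: R_P = ΣP − R_Q = 102.8 − 15.2 = 87.6 kip.

R_P = 87.6 kip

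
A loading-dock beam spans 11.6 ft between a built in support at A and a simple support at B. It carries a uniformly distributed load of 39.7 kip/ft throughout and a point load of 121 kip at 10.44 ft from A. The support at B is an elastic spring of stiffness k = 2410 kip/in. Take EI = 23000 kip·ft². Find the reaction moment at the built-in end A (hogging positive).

M_A = 742.1 kip·ft

Release the roller at B. Primary structure: cantilever fixed at A.
Deflection at B on the released cantilever, summing each load's contribution:
  UDL 39.7: wL⁴/(8EI) = 89853/EI
  point load 121 at a = 10.44: Pa²(3L − a)/(6EI) = 53544/EI
  δ_0 = 143397/EI
Flexibility coefficient — unit upward force at B: δ_{BB} = L³/(3EI) = 520.3/EI.
With EI = 23000 kip·ft²: δ_0 = 6.2347 ft and δ_{BB} = 0.022622 ft/kip.
Compatibility — the spring shortens by R_B/k under the reaction it provides: δ_0 − R_B·δ_{BB} = R_B/k. With 1/k = 1/(2410×12) ft/kip = 0.000035 ft/kip, R_B = δ_0 / (δ_{BB} + 1/k) = 6.2347 / (0.022622 + 0.000035) = 275.2 kip.
Moment equilibrium about A: M_A = Σ(load moments about A) − R_B·L = 3934 − 275.2×11.6 = 742.1 kip·ft.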